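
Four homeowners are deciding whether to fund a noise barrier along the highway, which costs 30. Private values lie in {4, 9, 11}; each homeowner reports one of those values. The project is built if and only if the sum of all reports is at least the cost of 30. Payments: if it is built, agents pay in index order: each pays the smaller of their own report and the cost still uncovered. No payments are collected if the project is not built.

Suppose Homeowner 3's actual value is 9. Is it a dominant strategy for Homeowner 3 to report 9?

No

Consider the case where Homeowner 1 reports 4, Homeowner 2 reports 11 and Homeowner 4 reports 11.
Truthful report 9: project built, pays 9, utility 9 - 9 = 0.
Report 4 instead: project built, pays 4, utility 9 - 4 = 5.
Since 5 > 0, reporting 4 is strictly better here, so truthful reporting is not dominant.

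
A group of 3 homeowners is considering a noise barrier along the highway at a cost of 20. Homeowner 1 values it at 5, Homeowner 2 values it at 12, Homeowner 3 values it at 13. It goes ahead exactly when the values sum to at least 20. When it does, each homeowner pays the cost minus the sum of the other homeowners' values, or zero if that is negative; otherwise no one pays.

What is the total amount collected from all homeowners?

Total value 30 ≥ cost 20, so it is built.
Homeowner 1: others sum to 25; max(0, 20 - 25) = 0.
Homeowner 2: others sum to 18; max(0, 20 - 18) = 2.
Homeowner 3: others sum to 17; max(0, 20 - 17) = 3.
Total collected = 0 + 2 + 3 = 5.

5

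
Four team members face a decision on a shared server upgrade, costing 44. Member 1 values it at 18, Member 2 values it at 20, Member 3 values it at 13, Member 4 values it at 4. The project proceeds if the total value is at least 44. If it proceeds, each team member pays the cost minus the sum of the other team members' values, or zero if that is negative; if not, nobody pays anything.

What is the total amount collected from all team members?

18

Total value 55 ≥ cost 44, so it is built.
Member 1: others sum to 37; max(0, 44 - 37) = 7.
Member 2: others sum to 35; max(0, 44 - 35) = 9.
Member 3: others sum to 42; max(0, 44 - 42) = 2.
Member 4: others sum to 51; max(0, 44 - 51) = 0.
Total collected = 7 + 9 + 2 + 0 = 18.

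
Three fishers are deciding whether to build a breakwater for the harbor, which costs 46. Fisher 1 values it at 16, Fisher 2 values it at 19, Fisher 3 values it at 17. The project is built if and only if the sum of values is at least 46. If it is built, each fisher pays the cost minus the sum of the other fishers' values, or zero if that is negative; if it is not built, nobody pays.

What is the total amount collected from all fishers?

34

Total value 52 ≥ cost 46, so it is built.
Fisher 1: others sum to 36; max(0, 46 - 36) = 10.
Fisher 2: others sum to 33; max(0, 46 - 33) = 13.
Fisher 3: others sum to 35; max(0, 46 - 35) = 11.
Total collected = 10 + 13 + 11 = 34.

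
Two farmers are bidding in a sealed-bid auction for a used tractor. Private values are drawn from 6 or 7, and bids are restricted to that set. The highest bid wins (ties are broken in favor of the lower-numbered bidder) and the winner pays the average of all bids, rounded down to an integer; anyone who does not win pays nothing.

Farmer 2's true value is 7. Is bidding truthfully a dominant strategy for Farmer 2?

Check each profile of the others' bids and compare truth against every alternative bid.
Others bid (6): truth gives 1, best alternative gives 0.
Others bid (7): truth gives 0, best alternative gives 0.
In every case the truthful bid is at least as good as any alternative, so it is a dominant strategy.

Yes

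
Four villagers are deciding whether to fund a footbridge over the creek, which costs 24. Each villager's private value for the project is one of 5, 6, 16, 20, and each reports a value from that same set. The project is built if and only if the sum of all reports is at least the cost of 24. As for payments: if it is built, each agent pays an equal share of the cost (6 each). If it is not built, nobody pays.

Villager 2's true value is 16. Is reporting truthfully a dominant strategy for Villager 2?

Check each profile of the others' reports and compare truth against every alternative report.
Others report (5, 5, 5): truth gives 10, best alternative gives 10.
Others report (5, 5, 6): truth gives 10, best alternative gives 10.
Others report (5, 5, 16): truth gives 10, best alternative gives 10.
Others report (5, 5, 20): truth gives 10, best alternative gives 10.
Others report (5, 6, 5): truth gives 10, best alternative gives 10.
Others report (5, 6, 6): truth gives 10, best alternative gives 10.
(Remaining 58 profiles checked similarly; truth is weakly best in each.)
In every case the truthful report is at least as good as any alternative, so it is a dominant strategy.

Yes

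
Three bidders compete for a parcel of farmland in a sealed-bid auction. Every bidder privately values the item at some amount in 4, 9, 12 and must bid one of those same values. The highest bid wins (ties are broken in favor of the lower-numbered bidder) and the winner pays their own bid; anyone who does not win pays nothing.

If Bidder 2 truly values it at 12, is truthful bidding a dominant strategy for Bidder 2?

Consider the case where Bidder 1 bids 4 and Bidder 3 bids 4.
Truthful bid 12: wins, pays 12, utility 12 - 12 = 0.
Bid 9 instead: wins, pays 9, utility 12 - 9 = 3.
Since 3 > 0, bidding 9 is strictly better here, so truthful bidding is not dominant.

No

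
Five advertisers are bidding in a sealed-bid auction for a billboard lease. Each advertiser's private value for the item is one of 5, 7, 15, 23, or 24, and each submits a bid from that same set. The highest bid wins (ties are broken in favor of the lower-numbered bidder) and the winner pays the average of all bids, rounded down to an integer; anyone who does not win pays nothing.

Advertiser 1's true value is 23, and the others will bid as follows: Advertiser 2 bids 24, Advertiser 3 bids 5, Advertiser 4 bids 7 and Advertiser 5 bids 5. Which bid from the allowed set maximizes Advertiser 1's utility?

24

Bid 5: loses, pays 0, utility 0.
Bid 7: loses, pays 0, utility 0.
Bid 15: loses, pays 0, utility 0.
Bid 23: loses, pays 0, utility 0.
Bid 24: wins, pays 13, utility 23 - 13 = 10.
The best choice is 24 with utility 10.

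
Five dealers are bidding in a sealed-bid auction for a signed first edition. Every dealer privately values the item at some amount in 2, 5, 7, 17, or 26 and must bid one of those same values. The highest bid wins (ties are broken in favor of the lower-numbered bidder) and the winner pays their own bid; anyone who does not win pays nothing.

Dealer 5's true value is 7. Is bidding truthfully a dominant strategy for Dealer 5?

Consider the case where Dealer 1 bids 2, Dealer 2 bids 2, Dealer 3 bids 2 and Dealer 4 bids 2.
Truthful bid 7: wins, pays 7, utility 7 - 7 = 0.
Bid 5 instead: wins, pays 5, utility 7 - 5 = 2.
Since 2 > 0, bidding 5 is strictly better here, so truthful bidding is not dominant.

No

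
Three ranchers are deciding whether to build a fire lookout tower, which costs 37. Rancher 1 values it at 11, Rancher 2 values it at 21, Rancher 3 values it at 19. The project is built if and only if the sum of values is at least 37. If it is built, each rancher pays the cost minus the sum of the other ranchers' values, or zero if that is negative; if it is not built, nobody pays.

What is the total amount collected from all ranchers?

Total value 51 ≥ cost 37, so it is built.
Rancher 1: others sum to 40; max(0, 37 - 40) = 0.
Rancher 2: others sum to 30; max(0, 37 - 30) = 7.
Rancher 3: others sum to 32; max(0, 37 - 32) = 5.
Total collected = 0 + 7 + 5 = 12.

12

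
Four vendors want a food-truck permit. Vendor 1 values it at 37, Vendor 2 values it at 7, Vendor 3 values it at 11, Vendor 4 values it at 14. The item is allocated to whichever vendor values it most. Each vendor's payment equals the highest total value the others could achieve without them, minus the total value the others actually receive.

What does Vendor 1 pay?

Vendor 1 has the highest value and receives the item.
Without Vendor 1, the item would go to the next-highest value, 14, so the others could achieve 14.
With Vendor 1 present and winning, the others receive nothing, so their total is 0.
Payment = 14 - 0 = 14.

14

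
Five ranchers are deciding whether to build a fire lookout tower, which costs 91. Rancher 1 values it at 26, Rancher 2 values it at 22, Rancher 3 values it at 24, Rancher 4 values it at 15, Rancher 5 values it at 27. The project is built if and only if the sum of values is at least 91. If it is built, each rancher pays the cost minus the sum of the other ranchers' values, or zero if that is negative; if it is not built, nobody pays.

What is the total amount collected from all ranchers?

8

Total value 114 ≥ cost 91, so it is built.
Rancher 1: others sum to 88; max(0, 91 - 88) = 3.
Rancher 2: others sum to 92; max(0, 91 - 92) = 0.
Rancher 3: others sum to 90; max(0, 91 - 90) = 1.
Rancher 4: others sum to 99; max(0, 91 - 99) = 0.
Rancher 5: others sum to 87; max(0, 91 - 87) = 4.
Total collected = 3 + 0 + 1 + 0 + 4 = 8.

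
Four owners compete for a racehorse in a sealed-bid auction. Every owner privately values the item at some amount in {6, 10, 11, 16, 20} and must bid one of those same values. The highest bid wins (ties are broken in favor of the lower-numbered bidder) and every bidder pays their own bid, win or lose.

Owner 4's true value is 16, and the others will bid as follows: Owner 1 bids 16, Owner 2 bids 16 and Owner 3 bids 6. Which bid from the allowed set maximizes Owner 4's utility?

20

Bid 6: loses but pays 6, utility -6.
Bid 10: loses but pays 10, utility -10.
Bid 11: loses but pays 11, utility -11.
Bid 16: loses but pays 16, utility -16.
Bid 20: wins, pays 20, utility 16 - 20 = -4.
The best choice is 20 with utility -4.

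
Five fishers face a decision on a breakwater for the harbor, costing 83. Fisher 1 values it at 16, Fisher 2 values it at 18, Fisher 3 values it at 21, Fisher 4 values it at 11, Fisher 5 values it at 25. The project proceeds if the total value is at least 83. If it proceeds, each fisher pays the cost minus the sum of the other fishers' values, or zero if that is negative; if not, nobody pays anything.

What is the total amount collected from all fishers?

Total value 91 ≥ cost 83, so it is built.
Fisher 1: others sum to 75; max(0, 83 - 75) = 8.
Fisher 2: others sum to 73; max(0, 83 - 73) = 10.
Fisher 3: others sum to 70; max(0, 83 - 70) = 13.
Fisher 4: others sum to 80; max(0, 83 - 80) = 3.
Fisher 5: others sum to 66; max(0, 83 - 66) = 17.
Total collected = 8 + 10 + 13 + 3 + 17 = 51.

51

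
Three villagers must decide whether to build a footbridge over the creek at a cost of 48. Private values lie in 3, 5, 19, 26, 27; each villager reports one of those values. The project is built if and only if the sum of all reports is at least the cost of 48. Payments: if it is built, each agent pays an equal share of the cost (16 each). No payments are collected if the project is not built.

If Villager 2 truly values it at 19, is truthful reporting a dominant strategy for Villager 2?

Consider the case where Villager 1 reports 3 and Villager 3 reports 19.
Truthful report 19: project not built, utility 0.
Report 26 instead: project built, pays 16, utility 19 - 16 = 3.
Since 3 > 0, reporting 26 is strictly better here, so truthful reporting is not dominant.

No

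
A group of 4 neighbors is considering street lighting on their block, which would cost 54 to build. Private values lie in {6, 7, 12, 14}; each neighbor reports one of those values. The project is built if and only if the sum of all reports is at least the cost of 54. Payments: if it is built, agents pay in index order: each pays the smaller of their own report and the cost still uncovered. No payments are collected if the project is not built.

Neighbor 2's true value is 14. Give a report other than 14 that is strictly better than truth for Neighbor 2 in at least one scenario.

12

Suppose Neighbor 1 reports 14, Neighbor 3 reports 14 and Neighbor 4 reports 14.
Report 14: project built, pays 14, utility 14 - 14 = 0.
Report 12: project built, pays 12, utility 14 - 12 = 2.
So reporting 12 beats truth here (2 > 0).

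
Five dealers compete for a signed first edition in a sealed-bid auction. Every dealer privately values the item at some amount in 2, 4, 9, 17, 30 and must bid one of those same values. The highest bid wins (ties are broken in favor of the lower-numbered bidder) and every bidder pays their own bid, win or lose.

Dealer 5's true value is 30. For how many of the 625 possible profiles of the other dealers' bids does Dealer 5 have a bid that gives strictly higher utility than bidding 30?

450

Others bid (2, 2, 2, 2): truth gives 0; bid 4 gives 26 > 0. Violating.
Others bid (2, 2, 2, 4): truth gives 0; bid 9 gives 21 > 0. Violating.
Others bid (2, 2, 2, 9): truth gives 0; bid 17 gives 13 > 0. Violating.
Others bid (2, 2, 2, 30): truth gives -30; bid 2 gives -2 > -30. Violating.
Others bid (2, 2, 2, 17): truth gives 0; no alternative beats it.
Others bid (2, 2, 4, 17): truth gives 0; no alternative beats it.
(Checking all 625 profiles: 450 have a profitable deviation, 175 do not.)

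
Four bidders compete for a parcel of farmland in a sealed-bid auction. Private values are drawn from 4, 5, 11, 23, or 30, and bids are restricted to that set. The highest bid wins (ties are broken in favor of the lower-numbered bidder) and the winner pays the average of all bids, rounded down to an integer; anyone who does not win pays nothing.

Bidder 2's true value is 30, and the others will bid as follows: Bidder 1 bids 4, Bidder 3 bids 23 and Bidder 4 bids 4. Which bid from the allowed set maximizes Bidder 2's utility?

23

Bid 4: loses, pays 0, utility 0.
Bid 5: loses, pays 0, utility 0.
Bid 11: loses, pays 0, utility 0.
Bid 23: wins, pays 13, utility 30 - 13 = 17.
Bid 30: wins, pays 15, utility 30 - 15 = 15.
The best choice is 23 with utility 17.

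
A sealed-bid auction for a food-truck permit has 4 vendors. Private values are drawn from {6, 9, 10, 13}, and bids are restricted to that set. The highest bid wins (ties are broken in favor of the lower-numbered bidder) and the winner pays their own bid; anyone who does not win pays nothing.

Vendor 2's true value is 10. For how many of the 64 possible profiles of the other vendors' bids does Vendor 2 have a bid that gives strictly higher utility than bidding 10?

4

Others bid (6, 6, 6): truth gives 0; bid 9 gives 1 > 0. Violating.
Others bid (6, 6, 9): truth gives 0; bid 9 gives 1 > 0. Violating.
Others bid (6, 9, 6): truth gives 0; bid 9 gives 1 > 0. Violating.
Others bid (6, 9, 9): truth gives 0; bid 9 gives 1 > 0. Violating.
Others bid (6, 6, 10): truth gives 0; no alternative beats it.
Others bid (6, 6, 13): truth gives 0; no alternative beats it.
(Checking all 64 profiles: 4 have a profitable deviation, 60 do not.)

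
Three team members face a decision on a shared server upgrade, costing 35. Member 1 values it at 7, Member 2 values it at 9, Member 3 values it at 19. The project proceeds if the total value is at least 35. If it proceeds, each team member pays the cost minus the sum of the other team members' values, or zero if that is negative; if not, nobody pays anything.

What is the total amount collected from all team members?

35

Total value 35 ≥ cost 35, so it is built.
Member 1: others sum to 28; max(0, 35 - 28) = 7.
Member 2: others sum to 26; max(0, 35 - 26) = 9.
Member 3: others sum to 16; max(0, 35 - 16) = 19.
Total collected = 7 + 9 + 19 = 35.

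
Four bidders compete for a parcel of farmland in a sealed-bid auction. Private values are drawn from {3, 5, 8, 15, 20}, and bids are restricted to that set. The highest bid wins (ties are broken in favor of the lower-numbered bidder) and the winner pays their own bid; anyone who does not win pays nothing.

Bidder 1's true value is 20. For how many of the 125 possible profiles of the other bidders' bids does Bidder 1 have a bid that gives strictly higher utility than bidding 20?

64

Others bid (3, 3, 3): truth gives 0; bid 3 gives 17 > 0. Violating.
Others bid (3, 3, 5): truth gives 0; bid 5 gives 15 > 0. Violating.
Others bid (3, 3, 8): truth gives 0; bid 8 gives 12 > 0. Violating.
Others bid (3, 3, 15): truth gives 0; bid 15 gives 5 > 0. Violating.
Others bid (3, 3, 20): truth gives 0; no alternative beats it.
Others bid (3, 5, 20): truth gives 0; no alternative beats it.
(Checking all 125 profiles: 64 have a profitable deviation, 61 do not.)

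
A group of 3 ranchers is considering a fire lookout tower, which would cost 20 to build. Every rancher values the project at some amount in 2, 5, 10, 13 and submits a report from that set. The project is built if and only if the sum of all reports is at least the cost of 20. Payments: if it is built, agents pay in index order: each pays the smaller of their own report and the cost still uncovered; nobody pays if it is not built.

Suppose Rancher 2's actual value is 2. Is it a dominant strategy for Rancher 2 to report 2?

Check each profile of the others' reports and compare truth against every alternative report.
Others report (2, 13): truth gives 0, best alternative gives -3.
Others report (5, 10): truth gives 0, best alternative gives -3.
Others report (5, 13): truth gives 0, best alternative gives -3.
Others report (10, 5): truth gives 0, best alternative gives -3.
Others report (10, 10): truth gives 0, best alternative gives -3.
Others report (10, 13): truth gives 0, best alternative gives -3.
(Remaining 10 profiles checked similarly; truth is weakly best in each.)
In every case the truthful report is at least as good as any alternative, so it is a dominant strategy.

Yes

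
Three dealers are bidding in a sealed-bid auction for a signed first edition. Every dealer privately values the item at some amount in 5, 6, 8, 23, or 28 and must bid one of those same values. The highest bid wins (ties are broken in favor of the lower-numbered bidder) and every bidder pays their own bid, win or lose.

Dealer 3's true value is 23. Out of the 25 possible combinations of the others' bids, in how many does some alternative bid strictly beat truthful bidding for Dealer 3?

Others bid (5, 5): truth gives 0; bid 6 gives 17 > 0. Violating.
Others bid (5, 6): truth gives 0; bid 8 gives 15 > 0. Violating.
Others bid (5, 23): truth gives -23; bid 5 gives -5 > -23. Violating.
Others bid (5, 28): truth gives -23; bid 5 gives -5 > -23. Violating.
Others bid (5, 8): truth gives 0; no alternative beats it.
Others bid (6, 8): truth gives 0; no alternative beats it.
(Checking all 25 profiles: 20 have a profitable deviation, 5 do not.)

20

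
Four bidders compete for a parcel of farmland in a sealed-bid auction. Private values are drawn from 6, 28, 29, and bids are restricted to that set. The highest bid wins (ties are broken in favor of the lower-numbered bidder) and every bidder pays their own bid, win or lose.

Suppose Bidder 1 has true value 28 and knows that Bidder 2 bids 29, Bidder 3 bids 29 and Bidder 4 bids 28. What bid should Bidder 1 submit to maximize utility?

29

Bid 6: loses but pays 6, utility -6.
Bid 28: loses but pays 28, utility -28.
Bid 29: wins, pays 29, utility 28 - 29 = -1.
The best choice is 29 with utility -1.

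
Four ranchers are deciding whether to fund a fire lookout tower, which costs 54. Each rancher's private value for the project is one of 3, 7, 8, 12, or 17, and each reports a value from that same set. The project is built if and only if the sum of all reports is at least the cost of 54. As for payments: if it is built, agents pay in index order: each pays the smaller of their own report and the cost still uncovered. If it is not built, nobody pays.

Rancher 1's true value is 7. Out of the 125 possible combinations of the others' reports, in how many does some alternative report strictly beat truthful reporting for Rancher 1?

1

Others report (17, 17, 17): truth gives 0; report 3 gives 4 > 0. Violating.
Others report (3, 3, 3): truth gives 0; no alternative beats it.
Others report (3, 3, 7): truth gives 0; no alternative beats it.
(Checking all 125 profiles: 1 has a profitable deviation, 124 do not.)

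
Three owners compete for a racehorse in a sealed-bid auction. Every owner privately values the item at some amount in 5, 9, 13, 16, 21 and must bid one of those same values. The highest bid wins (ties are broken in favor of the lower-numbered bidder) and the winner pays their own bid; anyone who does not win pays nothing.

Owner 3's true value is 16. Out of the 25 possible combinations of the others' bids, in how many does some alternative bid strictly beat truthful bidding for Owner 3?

4

Others bid (5, 5): truth gives 0; bid 9 gives 7 > 0. Violating.
Others bid (5, 9): truth gives 0; bid 13 gives 3 > 0. Violating.
Others bid (9, 5): truth gives 0; bid 13 gives 3 > 0. Violating.
Others bid (9, 9): truth gives 0; bid 13 gives 3 > 0. Violating.
Others bid (5, 13): truth gives 0; no alternative beats it.
Others bid (5, 16): truth gives 0; no alternative beats it.
(Checking all 25 profiles: 4 have a profitable deviation, 21 do not.)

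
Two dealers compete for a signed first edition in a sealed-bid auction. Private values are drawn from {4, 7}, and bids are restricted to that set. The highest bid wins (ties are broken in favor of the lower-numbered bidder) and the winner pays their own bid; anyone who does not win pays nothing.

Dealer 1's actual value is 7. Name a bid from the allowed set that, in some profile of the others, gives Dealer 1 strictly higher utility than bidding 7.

Suppose Dealer 2 bids 4.
Bid 7: wins, pays 7, utility 7 - 7 = 0.
Bid 4: wins, pays 4, utility 7 - 4 = 3.
So bidding 4 beats truth here (3 > 0).

4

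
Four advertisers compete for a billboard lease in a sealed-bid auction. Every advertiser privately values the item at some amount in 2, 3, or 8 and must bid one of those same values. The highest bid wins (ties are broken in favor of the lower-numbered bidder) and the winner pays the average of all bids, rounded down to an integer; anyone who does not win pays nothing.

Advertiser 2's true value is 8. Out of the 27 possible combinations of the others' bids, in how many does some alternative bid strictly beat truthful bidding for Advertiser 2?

4

Others bid (2, 2, 2): truth gives 5; bid 3 gives 6 > 5. Violating.
Others bid (2, 2, 3): truth gives 5; bid 3 gives 6 > 5. Violating.
Others bid (2, 3, 2): truth gives 5; bid 3 gives 6 > 5. Violating.
Others bid (2, 3, 3): truth gives 4; bid 3 gives 6 > 4. Violating.
Others bid (2, 2, 8): truth gives 3; no alternative beats it.
Others bid (2, 3, 8): truth gives 3; no alternative beats it.
(Checking all 27 profiles: 4 have a profitable deviation, 23 do not.)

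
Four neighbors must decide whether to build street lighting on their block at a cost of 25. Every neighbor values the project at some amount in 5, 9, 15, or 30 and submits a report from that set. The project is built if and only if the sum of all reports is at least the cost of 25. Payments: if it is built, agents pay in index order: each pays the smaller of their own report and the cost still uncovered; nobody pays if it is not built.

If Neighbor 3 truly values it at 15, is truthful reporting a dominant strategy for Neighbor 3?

No

Consider the case where Neighbor 1 reports 5, Neighbor 2 reports 5 and Neighbor 4 reports 9.
Truthful report 15: project built, pays 15, utility 15 - 15 = 0.
Report 9 instead: project built, pays 9, utility 15 - 9 = 6.
Since 6 > 0, reporting 9 is strictly better here, so truthful reporting is not dominant.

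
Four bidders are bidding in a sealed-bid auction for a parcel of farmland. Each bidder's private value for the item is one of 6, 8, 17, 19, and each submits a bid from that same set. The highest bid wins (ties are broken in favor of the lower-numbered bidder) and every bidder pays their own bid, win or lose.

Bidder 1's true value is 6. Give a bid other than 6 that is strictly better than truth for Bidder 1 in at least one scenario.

Suppose Bidder 2 bids 6, Bidder 3 bids 6 and Bidder 4 bids 8.
Bid 6: loses but pays 6, utility -6.
Bid 8: wins, pays 8, utility 6 - 8 = -2.
So bidding 8 beats truth here (-2 > -6).

8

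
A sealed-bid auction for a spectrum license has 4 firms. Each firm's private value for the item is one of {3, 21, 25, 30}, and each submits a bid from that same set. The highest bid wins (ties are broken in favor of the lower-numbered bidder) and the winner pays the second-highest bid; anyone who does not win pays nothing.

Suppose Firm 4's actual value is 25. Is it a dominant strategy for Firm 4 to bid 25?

Check each profile of the others' bids and compare truth against every alternative bid.
Others bid (3, 3, 3): truth gives 22, best alternative gives 22.
Others bid (3, 3, 21): truth gives 4, best alternative gives 4.
Others bid (3, 21, 3): truth gives 4, best alternative gives 4.
Others bid (3, 21, 21): truth gives 4, best alternative gives 4.
Others bid (21, 3, 3): truth gives 4, best alternative gives 4.
Others bid (21, 3, 21): truth gives 4, best alternative gives 4.
(Remaining 58 profiles checked similarly; truth is weakly best in each.)
In every case the truthful bid is at least as good as any alternative, so it is a dominant strategy.

Yes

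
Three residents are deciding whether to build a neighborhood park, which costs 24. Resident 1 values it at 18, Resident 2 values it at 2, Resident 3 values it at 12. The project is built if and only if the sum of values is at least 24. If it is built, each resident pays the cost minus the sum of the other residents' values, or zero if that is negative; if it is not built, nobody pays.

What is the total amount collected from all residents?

14

Total value 32 ≥ cost 24, so it is built.
Resident 1: others sum to 14; max(0, 24 - 14) = 10.
Resident 2: others sum to 30; max(0, 24 - 30) = 0.
Resident 3: others sum to 20; max(0, 24 - 20) = 4.
Total collected = 10 + 0 + 4 = 14.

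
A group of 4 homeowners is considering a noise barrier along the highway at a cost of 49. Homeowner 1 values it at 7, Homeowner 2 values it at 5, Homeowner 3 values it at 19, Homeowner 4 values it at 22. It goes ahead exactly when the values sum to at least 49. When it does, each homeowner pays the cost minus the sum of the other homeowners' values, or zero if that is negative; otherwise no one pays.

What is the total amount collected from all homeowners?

Total value 53 ≥ cost 49, so it is built.
Homeowner 1: others sum to 46; max(0, 49 - 46) = 3.
Homeowner 2: others sum to 48; max(0, 49 - 48) = 1.
Homeowner 3: others sum to 34; max(0, 49 - 34) = 15.
Homeowner 4: others sum to 31; max(0, 49 - 31) = 18.
Total collected = 3 + 1 + 15 + 18 = 37.

37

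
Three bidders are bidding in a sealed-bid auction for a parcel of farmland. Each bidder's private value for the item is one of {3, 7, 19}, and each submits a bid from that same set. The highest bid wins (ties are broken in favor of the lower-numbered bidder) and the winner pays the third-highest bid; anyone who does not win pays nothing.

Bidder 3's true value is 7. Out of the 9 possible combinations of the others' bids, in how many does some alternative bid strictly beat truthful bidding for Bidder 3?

Others bid (3, 7): truth gives 0; bid 19 gives 4 > 0. Violating.
Others bid (7, 3): truth gives 0; bid 19 gives 4 > 0. Violating.
Others bid (3, 3): truth gives 4; no alternative beats it.
Others bid (3, 19): truth gives 0; no alternative beats it.
(Checking all 9 profiles: 2 have a profitable deviation, 7 do not.)

2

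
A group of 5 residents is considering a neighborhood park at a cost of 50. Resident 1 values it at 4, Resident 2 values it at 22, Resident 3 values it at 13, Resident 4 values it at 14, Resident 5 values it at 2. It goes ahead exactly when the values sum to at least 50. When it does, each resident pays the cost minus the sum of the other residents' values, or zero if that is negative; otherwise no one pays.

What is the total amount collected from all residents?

Total value 55 ≥ cost 50, so it is built.
Resident 1: others sum to 51; max(0, 50 - 51) = 0.
Resident 2: others sum to 33; max(0, 50 - 33) = 17.
Resident 3: others sum to 42; max(0, 50 - 42) = 8.
Resident 4: others sum to 41; max(0, 50 - 41) = 9.
Resident 5: others sum to 53; max(0, 50 - 53) = 0.
Total collected = 0 + 17 + 8 + 9 + 0 = 34.

34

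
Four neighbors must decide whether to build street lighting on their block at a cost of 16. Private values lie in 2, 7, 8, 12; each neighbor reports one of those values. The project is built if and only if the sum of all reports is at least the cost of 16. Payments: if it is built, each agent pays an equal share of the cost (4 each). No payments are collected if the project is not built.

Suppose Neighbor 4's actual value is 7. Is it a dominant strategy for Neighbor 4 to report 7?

No

Consider the case where Neighbor 1 reports 2, Neighbor 2 reports 2 and Neighbor 3 reports 2.
Truthful report 7: project not built, utility 0.
Report 12 instead: project built, pays 4, utility 7 - 4 = 3.
Since 3 > 0, reporting 12 is strictly better here, so truthful reporting is not dominant.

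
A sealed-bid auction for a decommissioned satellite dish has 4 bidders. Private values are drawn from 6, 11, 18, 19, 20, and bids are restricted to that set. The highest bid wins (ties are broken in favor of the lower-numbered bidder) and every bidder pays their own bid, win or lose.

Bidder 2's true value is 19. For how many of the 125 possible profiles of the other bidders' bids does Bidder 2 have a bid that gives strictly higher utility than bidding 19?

95

Others bid (6, 6, 6): truth gives 0; bid 11 gives 8 > 0. Violating.
Others bid (6, 6, 11): truth gives 0; bid 11 gives 8 > 0. Violating.
Others bid (6, 6, 18): truth gives 0; bid 18 gives 1 > 0. Violating.
Others bid (6, 6, 20): truth gives -19; bid 20 gives -1 > -19. Violating.
Others bid (6, 6, 19): truth gives 0; no alternative beats it.
Others bid (6, 11, 19): truth gives 0; no alternative beats it.
(Checking all 125 profiles: 95 have a profitable deviation, 30 do not.)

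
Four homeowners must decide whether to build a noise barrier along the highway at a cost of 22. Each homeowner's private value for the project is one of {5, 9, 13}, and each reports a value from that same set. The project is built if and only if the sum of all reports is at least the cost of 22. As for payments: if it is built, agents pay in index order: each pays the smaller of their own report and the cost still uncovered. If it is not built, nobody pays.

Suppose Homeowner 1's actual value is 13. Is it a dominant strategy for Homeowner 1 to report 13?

Consider the case where Homeowner 2 reports 5, Homeowner 3 reports 5 and Homeowner 4 reports 5.
Truthful report 13: project built, pays 13, utility 13 - 13 = 0.
Report 9 instead: project built, pays 9, utility 13 - 9 = 4.
Since 4 > 0, reporting 9 is strictly better here, so truthful reporting is not dominant.

No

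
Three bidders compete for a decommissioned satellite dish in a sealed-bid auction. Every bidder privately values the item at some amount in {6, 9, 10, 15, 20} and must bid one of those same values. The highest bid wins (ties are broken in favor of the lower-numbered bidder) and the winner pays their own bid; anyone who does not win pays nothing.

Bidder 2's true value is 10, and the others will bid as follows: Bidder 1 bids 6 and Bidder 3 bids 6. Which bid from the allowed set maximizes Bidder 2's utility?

9

Bid 6: loses, pays 0, utility 0.
Bid 9: wins, pays 9, utility 10 - 9 = 1.
Bid 10: wins, pays 10, utility 10 - 10 = 0.
Bid 15: wins, pays 15, utility 10 - 15 = -5.
Bid 20: wins, pays 20, utility 10 - 20 = -10.
The best choice is 9 with utility 1.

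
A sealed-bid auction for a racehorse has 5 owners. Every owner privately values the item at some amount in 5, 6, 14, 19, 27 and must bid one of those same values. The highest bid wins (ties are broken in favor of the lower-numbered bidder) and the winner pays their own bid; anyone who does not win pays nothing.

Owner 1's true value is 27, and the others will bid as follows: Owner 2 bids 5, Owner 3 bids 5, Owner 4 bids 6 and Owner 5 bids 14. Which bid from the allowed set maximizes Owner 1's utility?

14

Bid 5: loses, pays 0, utility 0.
Bid 6: loses, pays 0, utility 0.
Bid 14: wins, pays 14, utility 27 - 14 = 13.
Bid 19: wins, pays 19, utility 27 - 19 = 8.
Bid 27: wins, pays 27, utility 27 - 27 = 0.
The best choice is 14 with utility 13.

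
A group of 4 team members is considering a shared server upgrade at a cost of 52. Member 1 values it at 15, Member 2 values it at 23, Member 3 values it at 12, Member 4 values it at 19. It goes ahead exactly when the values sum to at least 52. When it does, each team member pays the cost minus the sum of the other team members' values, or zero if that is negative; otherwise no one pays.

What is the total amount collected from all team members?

Total value 69 ≥ cost 52, so it is built.
Member 1: others sum to 54; max(0, 52 - 54) = 0.
Member 2: others sum to 46; max(0, 52 - 46) = 6.
Member 3: others sum to 57; max(0, 52 - 57) = 0.
Member 4: others sum to 50; max(0, 52 - 50) = 2.
Total collected = 0 + 6 + 0 + 2 = 8.

8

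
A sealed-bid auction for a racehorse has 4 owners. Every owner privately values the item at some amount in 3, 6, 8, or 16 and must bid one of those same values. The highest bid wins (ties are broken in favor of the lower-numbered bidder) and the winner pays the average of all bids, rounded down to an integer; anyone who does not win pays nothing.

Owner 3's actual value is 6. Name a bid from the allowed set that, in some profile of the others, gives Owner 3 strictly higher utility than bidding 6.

8

Suppose Owner 1 bids 3, Owner 2 bids 3 and Owner 4 bids 8.
Bid 6: loses, pays 0, utility 0.
Bid 8: wins, pays 5, utility 6 - 5 = 1.
So bidding 8 beats truth here (1 > 0).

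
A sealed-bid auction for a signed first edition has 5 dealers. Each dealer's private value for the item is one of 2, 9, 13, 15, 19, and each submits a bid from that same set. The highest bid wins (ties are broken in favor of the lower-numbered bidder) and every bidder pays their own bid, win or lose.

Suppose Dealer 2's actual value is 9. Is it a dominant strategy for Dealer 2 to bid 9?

Consider the case where Dealer 1 bids 2, Dealer 3 bids 2, Dealer 4 bids 2 and Dealer 5 bids 13.
Truthful bid 9: loses but pays 9, utility -9.
Bid 2 instead: loses but pays 2, utility -2.
Since -2 > -9, bidding 2 is strictly better here, so truthful bidding is not dominant.

No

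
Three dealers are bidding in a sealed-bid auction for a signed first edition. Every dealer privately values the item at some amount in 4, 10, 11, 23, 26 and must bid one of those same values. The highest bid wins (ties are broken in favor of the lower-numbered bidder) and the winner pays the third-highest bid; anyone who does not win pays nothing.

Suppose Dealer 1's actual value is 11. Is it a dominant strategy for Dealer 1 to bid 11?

Consider the case where Dealer 2 bids 4 and Dealer 3 bids 23.
Truthful bid 11: loses, pays 0, utility 0.
Bid 23 instead: wins, pays 4, utility 11 - 4 = 7.
Since 7 > 0, bidding 23 is strictly better here, so truthful bidding is not dominant.

No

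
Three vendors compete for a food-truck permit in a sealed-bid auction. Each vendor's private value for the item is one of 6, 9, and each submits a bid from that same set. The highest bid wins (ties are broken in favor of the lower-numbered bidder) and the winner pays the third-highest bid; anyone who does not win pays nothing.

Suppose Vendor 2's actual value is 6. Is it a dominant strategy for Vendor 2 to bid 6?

Check each profile of the others' bids and compare truth against every alternative bid.
Others bid (6, 6): truth gives 0, best alternative gives 0.
Others bid (6, 9): truth gives 0, best alternative gives 0.
Others bid (9, 6): truth gives 0, best alternative gives 0.
Others bid (9, 9): truth gives 0, best alternative gives 0.
In every case the truthful bid is at least as good as any alternative, so it is a dominant strategy.

Yes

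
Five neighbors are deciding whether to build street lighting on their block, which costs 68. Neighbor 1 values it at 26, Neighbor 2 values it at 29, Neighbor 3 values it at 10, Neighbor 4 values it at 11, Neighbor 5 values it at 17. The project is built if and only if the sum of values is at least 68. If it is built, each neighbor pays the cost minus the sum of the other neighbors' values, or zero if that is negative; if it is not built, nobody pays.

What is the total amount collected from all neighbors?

Total value 93 ≥ cost 68, so it is built.
Neighbor 1: others sum to 67; max(0, 68 - 67) = 1.
Neighbor 2: others sum to 64; max(0, 68 - 64) = 4.
Neighbor 3: others sum to 83; max(0, 68 - 83) = 0.
Neighbor 4: others sum to 82; max(0, 68 - 82) = 0.
Neighbor 5: others sum to 76; max(0, 68 - 76) = 0.
Total collected = 1 + 4 + 0 + 0 + 0 = 5.

5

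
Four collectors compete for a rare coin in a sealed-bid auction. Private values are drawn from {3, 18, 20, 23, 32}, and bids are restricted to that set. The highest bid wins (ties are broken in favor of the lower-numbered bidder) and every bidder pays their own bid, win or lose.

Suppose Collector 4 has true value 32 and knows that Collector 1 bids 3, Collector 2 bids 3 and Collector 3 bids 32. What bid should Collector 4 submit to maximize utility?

Bid 3: loses but pays 3, utility -3.
Bid 18: loses but pays 18, utility -18.
Bid 20: loses but pays 20, utility -20.
Bid 23: loses but pays 23, utility -23.
Bid 32: loses but pays 32, utility -32.
The best choice is 3 with utility -3.

3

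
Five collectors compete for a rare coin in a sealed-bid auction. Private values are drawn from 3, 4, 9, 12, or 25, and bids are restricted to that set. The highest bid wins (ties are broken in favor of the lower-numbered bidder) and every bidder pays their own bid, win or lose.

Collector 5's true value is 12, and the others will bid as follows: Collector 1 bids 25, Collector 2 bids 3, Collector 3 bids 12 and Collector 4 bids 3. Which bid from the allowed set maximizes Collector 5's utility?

3

Bid 3: loses but pays 3, utility -3.
Bid 4: loses but pays 4, utility -4.
Bid 9: loses but pays 9, utility -9.
Bid 12: loses but pays 12, utility -12.
Bid 25: loses but pays 25, utility -25.
The best choice is 3 with utility -3.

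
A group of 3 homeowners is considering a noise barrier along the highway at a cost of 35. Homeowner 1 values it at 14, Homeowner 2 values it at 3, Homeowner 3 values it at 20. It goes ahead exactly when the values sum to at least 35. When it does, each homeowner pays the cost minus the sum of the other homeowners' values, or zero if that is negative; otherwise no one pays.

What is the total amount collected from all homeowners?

31

Total value 37 ≥ cost 35, so it is built.
Homeowner 1: others sum to 23; max(0, 35 - 23) = 12.
Homeowner 2: others sum to 34; max(0, 35 - 34) = 1.
Homeowner 3: others sum to 17; max(0, 35 - 17) = 18.
Total collected = 12 + 1 + 18 = 31.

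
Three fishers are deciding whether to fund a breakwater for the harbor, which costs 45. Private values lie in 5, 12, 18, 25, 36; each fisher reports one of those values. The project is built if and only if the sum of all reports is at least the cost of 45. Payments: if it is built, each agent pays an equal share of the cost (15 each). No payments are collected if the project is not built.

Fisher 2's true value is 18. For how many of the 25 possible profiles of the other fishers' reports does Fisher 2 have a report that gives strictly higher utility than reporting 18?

6

Others report (5, 5): truth gives 0; report 36 gives 3 > 0. Violating.
Others report (5, 12): truth gives 0; report 36 gives 3 > 0. Violating.
Others report (5, 18): truth gives 0; report 25 gives 3 > 0. Violating.
Others report (12, 5): truth gives 0; report 36 gives 3 > 0. Violating.
Others report (5, 25): truth gives 3; no alternative beats it.
Others report (5, 36): truth gives 3; no alternative beats it.
(Checking all 25 profiles: 6 have a profitable deviation, 19 do not.)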